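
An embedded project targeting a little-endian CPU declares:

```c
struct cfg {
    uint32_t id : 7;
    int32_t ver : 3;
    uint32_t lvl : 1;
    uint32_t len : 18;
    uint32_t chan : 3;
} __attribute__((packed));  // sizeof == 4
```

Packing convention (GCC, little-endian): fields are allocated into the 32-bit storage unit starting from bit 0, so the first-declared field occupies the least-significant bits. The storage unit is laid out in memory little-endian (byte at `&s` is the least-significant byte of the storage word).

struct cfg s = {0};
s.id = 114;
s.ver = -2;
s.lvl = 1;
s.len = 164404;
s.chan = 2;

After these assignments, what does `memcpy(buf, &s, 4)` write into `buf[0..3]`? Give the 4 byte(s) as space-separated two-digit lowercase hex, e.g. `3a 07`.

72 a7 11 54

id:7 = 114 → 0x72 << 0 → word 0x00000072
ver:3 = -2 → 0x6 << 7 → word 0x00000372
lvl:1 = 1 → 0x1 << 10 → word 0x00000772
len:18 = 164404 → 0x28234 << 11 → word 0x1411a772
chan:3 = 2 → 0x2 << 29 → word 0x5411a772
word = 0x5411a772 → little-endian bytes:
  [0]=0x72  [1]=0xa7  [2]=0x11  [3]=0x54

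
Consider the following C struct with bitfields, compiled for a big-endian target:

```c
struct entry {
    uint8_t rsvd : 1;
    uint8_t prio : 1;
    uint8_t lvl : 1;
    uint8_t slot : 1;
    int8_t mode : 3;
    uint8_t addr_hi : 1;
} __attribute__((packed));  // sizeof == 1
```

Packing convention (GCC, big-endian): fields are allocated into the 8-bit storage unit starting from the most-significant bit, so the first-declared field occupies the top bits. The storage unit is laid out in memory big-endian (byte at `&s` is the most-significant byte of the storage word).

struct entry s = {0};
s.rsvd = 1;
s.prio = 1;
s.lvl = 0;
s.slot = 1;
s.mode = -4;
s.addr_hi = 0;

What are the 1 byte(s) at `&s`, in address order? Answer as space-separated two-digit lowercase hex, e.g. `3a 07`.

rsvd (1b) val=1 bits=0x1 at bit 7: 0x80
prio (1b) val=1 bits=0x1 at bit 6: 0xc0
lvl (1b) val=0 bits=0x0 at bit 5: 0xc0
slot (1b) val=1 bits=0x1 at bit 4: 0xd0
mode (3b) val=-4 bits=0x4 at bit 1: 0xd8
addr_hi (1b) val=0 bits=0x0 at bit 0: 0xd8
word = 0xd8 → big-endian bytes:
  [0]=0xd8

d8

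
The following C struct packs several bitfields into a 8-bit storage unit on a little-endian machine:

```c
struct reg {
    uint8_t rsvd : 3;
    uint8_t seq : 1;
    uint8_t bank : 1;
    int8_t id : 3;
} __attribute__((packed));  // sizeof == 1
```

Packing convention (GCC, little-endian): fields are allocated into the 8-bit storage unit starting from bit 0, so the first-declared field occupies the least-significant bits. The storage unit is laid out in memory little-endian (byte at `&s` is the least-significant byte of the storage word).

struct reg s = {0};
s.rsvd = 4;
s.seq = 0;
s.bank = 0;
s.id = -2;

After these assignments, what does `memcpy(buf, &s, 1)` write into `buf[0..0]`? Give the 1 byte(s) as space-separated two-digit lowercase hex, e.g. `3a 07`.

c4

rsvd:3 = 4 → 0x4 << 0 → word 0x04
seq:1 = 0 → 0x0 << 3 → word 0x04
bank:1 = 0 → 0x0 << 4 → word 0x04
id:3 = -2 → 0x6 << 5 → word 0xc4
word = 0xc4 → little-endian bytes:
  [0]=0xc4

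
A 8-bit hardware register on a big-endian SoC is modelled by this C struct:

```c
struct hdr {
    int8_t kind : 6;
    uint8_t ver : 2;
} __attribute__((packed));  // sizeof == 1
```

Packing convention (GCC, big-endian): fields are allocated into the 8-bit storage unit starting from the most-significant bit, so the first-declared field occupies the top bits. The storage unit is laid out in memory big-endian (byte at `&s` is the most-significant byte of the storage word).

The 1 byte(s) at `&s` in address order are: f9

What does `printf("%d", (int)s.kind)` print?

[0]=0xf9 (big-endian) → word 0xf9
kind:6 @ bit 2 → (0xf9>>2)&0x3f = 0x3e  ←
ver:2 @ bit 0 → (0xf9>>0)&0x3 = 0x1
kind signed 6b, MSB=1: 62 - 64 = -2

-2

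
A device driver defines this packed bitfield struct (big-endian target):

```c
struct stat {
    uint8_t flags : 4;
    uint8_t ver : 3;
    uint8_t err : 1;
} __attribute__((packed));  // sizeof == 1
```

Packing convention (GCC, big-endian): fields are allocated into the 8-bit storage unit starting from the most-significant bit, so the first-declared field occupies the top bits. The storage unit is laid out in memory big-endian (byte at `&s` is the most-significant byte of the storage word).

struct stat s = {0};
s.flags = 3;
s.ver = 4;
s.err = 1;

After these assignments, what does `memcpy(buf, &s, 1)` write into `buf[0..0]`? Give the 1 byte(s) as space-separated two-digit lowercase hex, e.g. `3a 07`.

flags (4b) val=3 bits=0x3 at bit 4: 0x30
ver (3b) val=4 bits=0x4 at bit 1: 0x38
err (1b) val=1 bits=0x1 at bit 0: 0x39
word = 0x39 → big-endian bytes:
  [0]=0x39

39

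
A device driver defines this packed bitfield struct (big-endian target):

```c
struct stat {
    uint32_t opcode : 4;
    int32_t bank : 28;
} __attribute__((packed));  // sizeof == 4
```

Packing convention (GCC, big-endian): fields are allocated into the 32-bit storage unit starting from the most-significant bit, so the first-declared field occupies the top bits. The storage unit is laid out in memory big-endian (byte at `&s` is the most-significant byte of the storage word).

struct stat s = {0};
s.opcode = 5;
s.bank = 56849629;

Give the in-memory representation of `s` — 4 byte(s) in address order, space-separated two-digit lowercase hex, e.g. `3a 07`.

[28+:4] opcode=5 & 0xf = 0x5; word=0x50000000
[0+:28] bank=56849629 & 0xfffffff = 0x36374dd; word=0x536374dd
word = 0x536374dd → big-endian bytes:
  [0]=0x53  [1]=0x63  [2]=0x74  [3]=0xdd

53 63 74 dd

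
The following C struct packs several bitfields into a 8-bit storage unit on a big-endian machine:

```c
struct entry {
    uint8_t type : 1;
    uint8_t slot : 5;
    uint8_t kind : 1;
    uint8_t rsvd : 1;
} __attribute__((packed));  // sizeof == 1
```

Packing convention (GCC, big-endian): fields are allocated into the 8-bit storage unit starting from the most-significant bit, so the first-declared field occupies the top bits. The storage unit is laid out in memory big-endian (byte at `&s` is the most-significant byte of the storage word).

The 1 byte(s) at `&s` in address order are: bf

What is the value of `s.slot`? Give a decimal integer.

15

[0]=0xbf (big-endian) → word 0xbf
type [7+:1] = (word>>7) & 0x1 = 1
slot [2+:5] = (word>>2) & 0x1f = 15  ←
kind [1+:1] = (word>>1) & 0x1 = 1
rsvd [0+:1] = (word>>0) & 0x1 = 1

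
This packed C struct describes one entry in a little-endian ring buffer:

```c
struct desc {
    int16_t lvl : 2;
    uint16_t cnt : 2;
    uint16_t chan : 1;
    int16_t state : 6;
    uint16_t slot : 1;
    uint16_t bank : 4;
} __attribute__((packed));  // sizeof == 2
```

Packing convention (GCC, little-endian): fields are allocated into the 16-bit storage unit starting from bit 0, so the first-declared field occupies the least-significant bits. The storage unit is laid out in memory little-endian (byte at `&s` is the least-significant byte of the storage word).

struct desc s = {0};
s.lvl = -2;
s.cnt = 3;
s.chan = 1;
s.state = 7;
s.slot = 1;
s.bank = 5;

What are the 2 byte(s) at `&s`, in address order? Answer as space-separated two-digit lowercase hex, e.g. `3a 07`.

[0+:2] lvl=-2 & 0x3 = 0x2; word=0x0002
[2+:2] cnt=3 & 0x3 = 0x3; word=0x000e
[4+:1] chan=1 & 0x1 = 0x1; word=0x001e
[5+:6] state=7 & 0x3f = 0x7; word=0x00fe
[11+:1] slot=1 & 0x1 = 0x1; word=0x08fe
[12+:4] bank=5 & 0xf = 0x5; word=0x58fe
word = 0x58fe → little-endian bytes:
  [0]=0xfe  [1]=0x58

fe 58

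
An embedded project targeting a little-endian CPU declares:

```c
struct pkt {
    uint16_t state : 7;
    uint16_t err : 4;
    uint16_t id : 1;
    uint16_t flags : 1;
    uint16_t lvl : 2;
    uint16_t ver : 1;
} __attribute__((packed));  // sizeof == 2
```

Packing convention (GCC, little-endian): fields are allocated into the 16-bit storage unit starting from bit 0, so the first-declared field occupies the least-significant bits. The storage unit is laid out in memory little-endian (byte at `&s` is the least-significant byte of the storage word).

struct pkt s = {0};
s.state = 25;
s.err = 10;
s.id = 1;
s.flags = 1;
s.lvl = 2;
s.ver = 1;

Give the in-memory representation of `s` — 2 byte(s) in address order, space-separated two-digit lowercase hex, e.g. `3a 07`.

state:7 = 25 → 0x19 << 0 → word 0x0019
err:4 = 10 → 0xa << 7 → word 0x0519
id:1 = 1 → 0x1 << 11 → word 0x0d19
flags:1 = 1 → 0x1 << 12 → word 0x1d19
lvl:2 = 2 → 0x2 << 13 → word 0x5d19
ver:1 = 1 → 0x1 << 15 → word 0xdd19
word = 0xdd19 → little-endian bytes:
  [0]=0x19  [1]=0xdd

19 dd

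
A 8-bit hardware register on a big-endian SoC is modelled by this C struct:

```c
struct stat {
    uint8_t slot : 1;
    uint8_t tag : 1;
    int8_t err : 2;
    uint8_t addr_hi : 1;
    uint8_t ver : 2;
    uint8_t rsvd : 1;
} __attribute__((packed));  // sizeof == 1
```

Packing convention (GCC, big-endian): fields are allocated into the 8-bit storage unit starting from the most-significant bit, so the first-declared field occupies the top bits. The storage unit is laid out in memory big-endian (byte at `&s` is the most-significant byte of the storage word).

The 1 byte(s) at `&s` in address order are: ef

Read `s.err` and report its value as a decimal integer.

[0]=0xef (big-endian) → word 0xef
slot:1 @ bit 7 → (0xef>>7)&0x1 = 0x1
tag:1 @ bit 6 → (0xef>>6)&0x1 = 0x1
err:2 @ bit 4 → (0xef>>4)&0x3 = 0x2  ←
addr_hi:1 @ bit 3 → (0xef>>3)&0x1 = 0x1
ver:2 @ bit 1 → (0xef>>1)&0x3 = 0x3
rsvd:1 @ bit 0 → (0xef>>0)&0x1 = 0x1
err signed 2b, MSB=1: 2 - 4 = -2

-2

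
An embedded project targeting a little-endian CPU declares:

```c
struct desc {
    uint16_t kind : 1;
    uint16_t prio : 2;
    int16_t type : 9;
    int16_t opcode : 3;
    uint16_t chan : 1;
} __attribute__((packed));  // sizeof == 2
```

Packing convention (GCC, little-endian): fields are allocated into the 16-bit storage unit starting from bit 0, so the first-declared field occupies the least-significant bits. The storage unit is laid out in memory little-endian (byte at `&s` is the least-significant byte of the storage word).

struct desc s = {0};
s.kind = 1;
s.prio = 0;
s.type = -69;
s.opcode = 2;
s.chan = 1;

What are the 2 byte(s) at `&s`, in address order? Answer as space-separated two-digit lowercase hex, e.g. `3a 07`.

d9 ad

kind (1b) val=1 bits=0x1 at bit 0: 0x0001
prio (2b) val=0 bits=0x0 at bit 1: 0x0001
type (9b) val=-69 bits=0x1bb at bit 3: 0x0dd9
opcode (3b) val=2 bits=0x2 at bit 12: 0x2dd9
chan (1b) val=1 bits=0x1 at bit 15: 0xadd9
word = 0xadd9 → little-endian bytes:
  [0]=0xd9  [1]=0xad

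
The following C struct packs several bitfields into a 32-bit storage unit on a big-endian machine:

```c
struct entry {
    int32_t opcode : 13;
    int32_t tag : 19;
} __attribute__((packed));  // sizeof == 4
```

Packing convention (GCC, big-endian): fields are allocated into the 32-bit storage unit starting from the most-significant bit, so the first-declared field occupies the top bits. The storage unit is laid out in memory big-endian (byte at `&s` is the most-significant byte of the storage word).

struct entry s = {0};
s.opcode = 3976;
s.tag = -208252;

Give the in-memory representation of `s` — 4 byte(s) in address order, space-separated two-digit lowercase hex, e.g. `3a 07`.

7c 44 d2 84

opcode (13b) val=3976 bits=0xf88 at bit 19: 0x7c400000
tag (19b) val=-208252 bits=0x4d284 at bit 0: 0x7c44d284
word = 0x7c44d284 → big-endian bytes:
  [0]=0x7c  [1]=0x44  [2]=0xd2  [3]=0x84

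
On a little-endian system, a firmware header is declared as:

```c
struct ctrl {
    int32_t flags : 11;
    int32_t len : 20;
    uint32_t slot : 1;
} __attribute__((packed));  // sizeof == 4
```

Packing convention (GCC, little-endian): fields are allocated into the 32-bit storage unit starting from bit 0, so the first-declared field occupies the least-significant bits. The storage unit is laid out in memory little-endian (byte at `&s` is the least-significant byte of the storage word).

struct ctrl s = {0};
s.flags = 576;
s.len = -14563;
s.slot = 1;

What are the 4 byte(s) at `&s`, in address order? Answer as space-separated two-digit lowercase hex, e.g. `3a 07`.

40 ea 38 fe

flags:11 = 576 → 0x240 << 0 → word 0x00000240
len:20 = -14563 → 0xfc71d << 11 → word 0x7e38ea40
slot:1 = 1 → 0x1 << 31 → word 0xfe38ea40
word = 0xfe38ea40 → little-endian bytes:
  [0]=0x40  [1]=0xea  [2]=0x38  [3]=0xfe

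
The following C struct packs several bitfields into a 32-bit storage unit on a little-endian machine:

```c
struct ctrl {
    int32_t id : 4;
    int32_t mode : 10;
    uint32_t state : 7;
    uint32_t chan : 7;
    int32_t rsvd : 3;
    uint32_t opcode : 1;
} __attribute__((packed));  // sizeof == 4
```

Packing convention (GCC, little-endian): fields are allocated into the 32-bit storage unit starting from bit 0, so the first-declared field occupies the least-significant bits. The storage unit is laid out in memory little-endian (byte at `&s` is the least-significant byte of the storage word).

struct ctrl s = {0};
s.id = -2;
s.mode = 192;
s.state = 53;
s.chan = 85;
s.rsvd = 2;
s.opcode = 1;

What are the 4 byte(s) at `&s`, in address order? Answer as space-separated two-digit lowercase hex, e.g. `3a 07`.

0e 4c ad aa

id (4b) val=-2 bits=0xe at bit 0: 0x0000000e
mode (10b) val=192 bits=0xc0 at bit 4: 0x00000c0e
state (7b) val=53 bits=0x35 at bit 14: 0x000d4c0e
chan (7b) val=85 bits=0x55 at bit 21: 0x0aad4c0e
rsvd (3b) val=2 bits=0x2 at bit 28: 0x2aad4c0e
opcode (1b) val=1 bits=0x1 at bit 31: 0xaaad4c0e
word = 0xaaad4c0e → little-endian bytes:
  [0]=0x0e  [1]=0x4c  [2]=0xad  [3]=0xaa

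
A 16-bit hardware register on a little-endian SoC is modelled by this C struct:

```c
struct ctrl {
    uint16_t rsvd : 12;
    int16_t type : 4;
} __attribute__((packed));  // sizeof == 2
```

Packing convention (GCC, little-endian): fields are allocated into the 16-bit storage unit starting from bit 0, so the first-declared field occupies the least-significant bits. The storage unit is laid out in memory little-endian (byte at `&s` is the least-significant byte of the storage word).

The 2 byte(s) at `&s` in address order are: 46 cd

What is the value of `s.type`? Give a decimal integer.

[0]=0x46 [1]=0xcd (little-endian) → word 0xcd46
rsvd:12 @ bit 0 → (0xcd46>>0)&0xfff = 0xd46
type:4 @ bit 12 → (0xcd46>>12)&0xf = 0xc  ←
type signed 4b, MSB=1: 12 - 16 = -4

-4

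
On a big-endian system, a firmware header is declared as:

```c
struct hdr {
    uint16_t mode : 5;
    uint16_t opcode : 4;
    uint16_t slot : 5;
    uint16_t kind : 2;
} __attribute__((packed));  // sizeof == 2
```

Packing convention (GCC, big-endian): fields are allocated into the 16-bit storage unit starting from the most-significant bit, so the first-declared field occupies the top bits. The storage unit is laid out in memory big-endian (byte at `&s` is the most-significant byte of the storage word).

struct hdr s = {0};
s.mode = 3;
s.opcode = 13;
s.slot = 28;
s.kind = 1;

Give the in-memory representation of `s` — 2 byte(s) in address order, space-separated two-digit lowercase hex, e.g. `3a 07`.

1e f1

[11+:5] mode=3 & 0x1f = 0x3; word=0x1800
[7+:4] opcode=13 & 0xf = 0xd; word=0x1e80
[2+:5] slot=28 & 0x1f = 0x1c; word=0x1ef0
[0+:2] kind=1 & 0x3 = 0x1; word=0x1ef1
word = 0x1ef1 → big-endian bytes:
  [0]=0x1e  [1]=0xf1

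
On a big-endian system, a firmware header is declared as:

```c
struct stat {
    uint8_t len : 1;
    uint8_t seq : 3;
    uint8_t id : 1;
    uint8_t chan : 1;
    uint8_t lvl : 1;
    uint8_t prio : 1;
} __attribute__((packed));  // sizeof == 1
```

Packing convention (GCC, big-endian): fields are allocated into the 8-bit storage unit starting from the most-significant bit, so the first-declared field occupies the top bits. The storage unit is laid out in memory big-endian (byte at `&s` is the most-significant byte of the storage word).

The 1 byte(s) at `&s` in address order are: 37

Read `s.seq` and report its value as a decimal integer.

[0]=0x37 (big-endian) → word 0x37
len [7+:1] = (word>>7) & 0x1 = 0
seq [4+:3] = (word>>4) & 0x7 = 3  ←
id [3+:1] = (word>>3) & 0x1 = 0
chan [2+:1] = (word>>2) & 0x1 = 1
lvl [1+:1] = (word>>1) & 0x1 = 1
prio [0+:1] = (word>>0) & 0x1 = 1

3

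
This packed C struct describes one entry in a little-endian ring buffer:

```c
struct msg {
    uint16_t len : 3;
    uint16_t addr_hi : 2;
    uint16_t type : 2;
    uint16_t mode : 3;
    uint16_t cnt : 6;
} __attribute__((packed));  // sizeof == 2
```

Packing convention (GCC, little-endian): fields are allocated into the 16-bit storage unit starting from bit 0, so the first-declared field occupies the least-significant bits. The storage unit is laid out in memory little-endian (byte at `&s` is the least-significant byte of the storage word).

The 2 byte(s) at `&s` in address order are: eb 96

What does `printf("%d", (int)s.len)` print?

[0]=0xeb [1]=0x96 (little-endian) → word 0x96eb
len [0+:3] = (word>>0) & 0x7 = 3  ←
addr_hi [3+:2] = (word>>3) & 0x3 = 1
type [5+:2] = (word>>5) & 0x3 = 3
mode [7+:3] = (word>>7) & 0x7 = 5
cnt [10+:6] = (word>>10) & 0x3f = 37

3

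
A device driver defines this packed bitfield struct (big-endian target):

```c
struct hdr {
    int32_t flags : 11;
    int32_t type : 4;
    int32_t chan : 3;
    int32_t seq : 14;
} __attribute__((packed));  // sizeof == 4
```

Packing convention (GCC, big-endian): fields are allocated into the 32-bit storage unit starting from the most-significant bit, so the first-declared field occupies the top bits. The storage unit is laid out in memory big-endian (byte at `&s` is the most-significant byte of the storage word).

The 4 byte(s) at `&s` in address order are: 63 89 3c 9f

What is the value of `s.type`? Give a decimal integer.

4

[0]=0x63 [1]=0x89 [2]=0x3c [3]=0x9f (big-endian) → word 0x63893c9f
flags [21+:11] = (word>>21) & 0x7ff = 796
type [17+:4] = (word>>17) & 0xf = 4  ←
chan [14+:3] = (word>>14) & 0x7 = 4
seq [0+:14] = (word>>0) & 0x3fff = 15519
type signed 4b, MSB=0: value = 4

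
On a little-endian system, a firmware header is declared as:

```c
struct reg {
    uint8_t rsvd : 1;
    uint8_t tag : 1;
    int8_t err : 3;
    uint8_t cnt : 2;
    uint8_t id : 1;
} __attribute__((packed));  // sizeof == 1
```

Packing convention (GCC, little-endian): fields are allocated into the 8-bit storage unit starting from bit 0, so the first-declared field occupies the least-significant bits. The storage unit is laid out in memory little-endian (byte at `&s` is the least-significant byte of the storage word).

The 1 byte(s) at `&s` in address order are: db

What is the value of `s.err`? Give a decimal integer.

-2

[0]=0xdb (little-endian) → word 0xdb
rsvd [0+:1] = (word>>0) & 0x1 = 1
tag [1+:1] = (word>>1) & 0x1 = 1
err [2+:3] = (word>>2) & 0x7 = 6  ←
cnt [5+:2] = (word>>5) & 0x3 = 2
id [7+:1] = (word>>7) & 0x1 = 1
err signed 3b, MSB=1: 6 - 8 = -2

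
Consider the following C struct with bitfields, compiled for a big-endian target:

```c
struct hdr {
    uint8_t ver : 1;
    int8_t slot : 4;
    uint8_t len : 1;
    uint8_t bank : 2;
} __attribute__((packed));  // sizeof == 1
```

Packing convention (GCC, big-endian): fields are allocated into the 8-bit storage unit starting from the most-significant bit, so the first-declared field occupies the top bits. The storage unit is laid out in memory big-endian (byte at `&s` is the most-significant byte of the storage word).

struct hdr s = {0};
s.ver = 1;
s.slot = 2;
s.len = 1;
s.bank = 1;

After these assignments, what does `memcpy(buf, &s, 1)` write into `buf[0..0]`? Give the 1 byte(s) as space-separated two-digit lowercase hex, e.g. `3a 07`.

95

ver (1b) val=1 bits=0x1 at bit 7: 0x80
slot (4b) val=2 bits=0x2 at bit 3: 0x90
len (1b) val=1 bits=0x1 at bit 2: 0x94
bank (2b) val=1 bits=0x1 at bit 0: 0x95
word = 0x95 → big-endian bytes:
  [0]=0x95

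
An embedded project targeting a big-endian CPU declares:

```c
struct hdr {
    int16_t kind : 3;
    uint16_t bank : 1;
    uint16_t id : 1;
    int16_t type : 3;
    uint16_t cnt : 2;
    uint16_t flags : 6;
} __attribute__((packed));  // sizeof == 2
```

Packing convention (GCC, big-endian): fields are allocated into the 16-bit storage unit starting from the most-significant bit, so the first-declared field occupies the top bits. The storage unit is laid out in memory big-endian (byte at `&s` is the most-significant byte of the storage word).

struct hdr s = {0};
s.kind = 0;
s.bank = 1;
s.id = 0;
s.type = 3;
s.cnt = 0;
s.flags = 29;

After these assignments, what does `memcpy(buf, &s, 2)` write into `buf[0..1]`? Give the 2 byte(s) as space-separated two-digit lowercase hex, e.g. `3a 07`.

[13+:3] kind=0 & 0x7 = 0x0; word=0x0000
[12+:1] bank=1 & 0x1 = 0x1; word=0x1000
[11+:1] id=0 & 0x1 = 0x0; word=0x1000
[8+:3] type=3 & 0x7 = 0x3; word=0x1300
[6+:2] cnt=0 & 0x3 = 0x0; word=0x1300
[0+:6] flags=29 & 0x3f = 0x1d; word=0x131d
word = 0x131d → big-endian bytes:
  [0]=0x13  [1]=0x1d

13 1d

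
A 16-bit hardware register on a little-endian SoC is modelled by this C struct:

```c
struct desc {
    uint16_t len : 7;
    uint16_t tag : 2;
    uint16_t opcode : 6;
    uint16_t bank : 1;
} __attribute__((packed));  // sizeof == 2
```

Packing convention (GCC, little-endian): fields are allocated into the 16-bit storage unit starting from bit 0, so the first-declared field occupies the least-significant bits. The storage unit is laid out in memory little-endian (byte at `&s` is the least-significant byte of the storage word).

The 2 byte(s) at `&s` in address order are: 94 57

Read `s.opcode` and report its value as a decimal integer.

43

[0]=0x94 [1]=0x57 (little-endian) → word 0x5794
len [0+:7] = (word>>0) & 0x7f = 20
tag [7+:2] = (word>>7) & 0x3 = 3
opcode [9+:6] = (word>>9) & 0x3f = 43  ←
bank [15+:1] = (word>>15) & 0x1 = 0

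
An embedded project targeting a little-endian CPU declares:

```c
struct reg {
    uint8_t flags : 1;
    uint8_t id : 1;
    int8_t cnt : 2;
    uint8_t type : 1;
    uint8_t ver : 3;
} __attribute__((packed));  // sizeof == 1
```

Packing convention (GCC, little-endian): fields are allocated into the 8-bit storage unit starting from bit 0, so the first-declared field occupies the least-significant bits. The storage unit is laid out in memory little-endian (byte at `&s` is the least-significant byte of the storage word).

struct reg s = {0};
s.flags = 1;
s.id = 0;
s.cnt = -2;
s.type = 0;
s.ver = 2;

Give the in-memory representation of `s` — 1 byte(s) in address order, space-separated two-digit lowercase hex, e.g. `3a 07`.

49

[0+:1] flags=1 & 0x1 = 0x1; word=0x01
[1+:1] id=0 & 0x1 = 0x0; word=0x01
[2+:2] cnt=-2 & 0x3 = 0x2; word=0x09
[4+:1] type=0 & 0x1 = 0x0; word=0x09
[5+:3] ver=2 & 0x7 = 0x2; word=0x49
word = 0x49 → little-endian bytes:
  [0]=0x49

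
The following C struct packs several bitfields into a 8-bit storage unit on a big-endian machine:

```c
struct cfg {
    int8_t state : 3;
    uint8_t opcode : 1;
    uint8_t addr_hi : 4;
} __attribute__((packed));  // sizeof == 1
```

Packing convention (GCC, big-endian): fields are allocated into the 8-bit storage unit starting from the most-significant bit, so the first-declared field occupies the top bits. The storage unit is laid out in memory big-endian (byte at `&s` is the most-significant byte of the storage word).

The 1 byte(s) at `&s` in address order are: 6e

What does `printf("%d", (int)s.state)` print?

3

[0]=0x6e (big-endian) → word 0x6e
state [5+:3] = (word>>5) & 0x7 = 3  ←
opcode [4+:1] = (word>>4) & 0x1 = 0
addr_hi [0+:4] = (word>>0) & 0xf = 14
state signed 3b, MSB=0: value = 3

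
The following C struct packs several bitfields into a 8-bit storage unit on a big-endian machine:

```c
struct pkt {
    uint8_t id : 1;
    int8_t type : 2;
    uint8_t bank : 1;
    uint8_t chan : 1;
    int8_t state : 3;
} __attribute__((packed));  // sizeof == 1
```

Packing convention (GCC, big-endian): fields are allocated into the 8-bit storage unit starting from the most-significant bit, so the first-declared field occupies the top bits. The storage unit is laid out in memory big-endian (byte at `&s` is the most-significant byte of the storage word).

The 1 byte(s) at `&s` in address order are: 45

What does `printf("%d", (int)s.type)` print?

[0]=0x45 (big-endian) → word 0x45
id:1 @ bit 7 → (0x45>>7)&0x1 = 0x0
type:2 @ bit 5 → (0x45>>5)&0x3 = 0x2  ←
bank:1 @ bit 4 → (0x45>>4)&0x1 = 0x0
chan:1 @ bit 3 → (0x45>>3)&0x1 = 0x0
state:3 @ bit 0 → (0x45>>0)&0x7 = 0x5
type signed 2b, MSB=1: 2 - 4 = -2

-2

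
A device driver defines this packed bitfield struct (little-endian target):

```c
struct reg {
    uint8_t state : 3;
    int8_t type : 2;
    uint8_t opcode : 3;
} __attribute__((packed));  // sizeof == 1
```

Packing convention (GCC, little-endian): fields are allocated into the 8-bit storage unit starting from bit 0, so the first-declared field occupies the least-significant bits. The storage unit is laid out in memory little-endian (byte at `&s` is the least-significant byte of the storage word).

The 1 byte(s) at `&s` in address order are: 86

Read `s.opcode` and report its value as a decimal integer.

[0]=0x86 (little-endian) → word 0x86
state [0+:3] = (word>>0) & 0x7 = 6
type [3+:2] = (word>>3) & 0x3 = 0
opcode [5+:3] = (word>>5) & 0x7 = 4  ←

4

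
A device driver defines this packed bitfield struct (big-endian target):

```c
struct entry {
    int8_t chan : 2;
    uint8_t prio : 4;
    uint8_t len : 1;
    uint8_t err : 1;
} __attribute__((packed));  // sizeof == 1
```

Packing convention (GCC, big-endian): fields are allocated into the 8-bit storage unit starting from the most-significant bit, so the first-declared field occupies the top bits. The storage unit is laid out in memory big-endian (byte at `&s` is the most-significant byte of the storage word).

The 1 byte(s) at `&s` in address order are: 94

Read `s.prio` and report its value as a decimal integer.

5

[0]=0x94 (big-endian) → word 0x94
chan:2 @ bit 6 → (0x94>>6)&0x3 = 0x2
prio:4 @ bit 2 → (0x94>>2)&0xf = 0x5  ←
len:1 @ bit 1 → (0x94>>1)&0x1 = 0x0
err:1 @ bit 0 → (0x94>>0)&0x1 = 0x0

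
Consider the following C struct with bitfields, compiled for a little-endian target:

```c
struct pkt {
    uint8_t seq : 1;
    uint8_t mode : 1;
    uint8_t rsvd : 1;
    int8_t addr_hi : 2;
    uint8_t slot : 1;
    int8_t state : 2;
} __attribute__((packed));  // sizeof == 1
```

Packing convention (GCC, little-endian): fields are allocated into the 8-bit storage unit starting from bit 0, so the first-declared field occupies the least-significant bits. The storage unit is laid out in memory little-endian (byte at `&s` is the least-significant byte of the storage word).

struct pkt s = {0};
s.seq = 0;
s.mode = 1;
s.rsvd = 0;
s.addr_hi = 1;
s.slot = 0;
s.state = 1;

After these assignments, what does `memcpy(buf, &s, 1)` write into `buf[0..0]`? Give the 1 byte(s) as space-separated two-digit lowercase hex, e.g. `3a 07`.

4a

[0+:1] seq=0 & 0x1 = 0x0; word=0x00
[1+:1] mode=1 & 0x1 = 0x1; word=0x02
[2+:1] rsvd=0 & 0x1 = 0x0; word=0x02
[3+:2] addr_hi=1 & 0x3 = 0x1; word=0x0a
[5+:1] slot=0 & 0x1 = 0x0; word=0x0a
[6+:2] state=1 & 0x3 = 0x1; word=0x4a
word = 0x4a → little-endian bytes:
  [0]=0x4a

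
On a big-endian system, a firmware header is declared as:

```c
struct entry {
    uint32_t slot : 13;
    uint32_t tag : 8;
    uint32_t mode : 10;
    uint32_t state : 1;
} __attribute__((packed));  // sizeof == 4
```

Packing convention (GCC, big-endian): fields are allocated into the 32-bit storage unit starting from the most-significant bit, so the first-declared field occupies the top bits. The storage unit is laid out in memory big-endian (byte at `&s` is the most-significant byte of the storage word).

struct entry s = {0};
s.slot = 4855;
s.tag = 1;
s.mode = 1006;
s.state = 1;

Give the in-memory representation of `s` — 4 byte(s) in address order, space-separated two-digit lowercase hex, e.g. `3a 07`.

97 b8 0f dd

slot:13 = 4855 → 0x12f7 << 19 → word 0x97b80000
tag:8 = 1 → 0x1 << 11 → word 0x97b80800
mode:10 = 1006 → 0x3ee << 1 → word 0x97b80fdc
state:1 = 1 → 0x1 << 0 → word 0x97b80fdd
word = 0x97b80fdd → big-endian bytes:
  [0]=0x97  [1]=0xb8  [2]=0x0f  [3]=0xdd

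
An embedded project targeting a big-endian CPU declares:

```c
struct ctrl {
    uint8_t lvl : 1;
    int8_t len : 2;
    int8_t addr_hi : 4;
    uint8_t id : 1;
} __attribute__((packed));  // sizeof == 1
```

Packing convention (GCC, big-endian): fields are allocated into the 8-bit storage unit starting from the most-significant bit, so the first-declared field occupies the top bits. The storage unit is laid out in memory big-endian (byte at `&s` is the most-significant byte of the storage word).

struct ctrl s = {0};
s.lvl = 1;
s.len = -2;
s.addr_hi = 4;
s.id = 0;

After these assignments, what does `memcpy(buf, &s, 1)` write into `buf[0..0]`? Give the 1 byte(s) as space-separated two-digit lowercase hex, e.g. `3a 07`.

lvl (1b) val=1 bits=0x1 at bit 7: 0x80
len (2b) val=-2 bits=0x2 at bit 5: 0xc0
addr_hi (4b) val=4 bits=0x4 at bit 1: 0xc8
id (1b) val=0 bits=0x0 at bit 0: 0xc8
word = 0xc8 → big-endian bytes:
  [0]=0xc8

c8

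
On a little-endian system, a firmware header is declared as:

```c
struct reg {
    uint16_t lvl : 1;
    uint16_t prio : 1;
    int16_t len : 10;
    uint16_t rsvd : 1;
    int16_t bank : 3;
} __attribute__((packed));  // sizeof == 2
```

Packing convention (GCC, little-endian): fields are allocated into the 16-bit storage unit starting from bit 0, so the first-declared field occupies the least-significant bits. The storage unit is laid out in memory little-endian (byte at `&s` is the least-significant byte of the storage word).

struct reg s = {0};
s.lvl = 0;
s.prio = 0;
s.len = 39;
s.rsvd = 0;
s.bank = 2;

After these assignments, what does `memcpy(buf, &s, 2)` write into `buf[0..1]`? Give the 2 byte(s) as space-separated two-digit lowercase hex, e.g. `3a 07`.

9c 40

[0+:1] lvl=0 & 0x1 = 0x0; word=0x0000
[1+:1] prio=0 & 0x1 = 0x0; word=0x0000
[2+:10] len=39 & 0x3ff = 0x27; word=0x009c
[12+:1] rsvd=0 & 0x1 = 0x0; word=0x009c
[13+:3] bank=2 & 0x7 = 0x2; word=0x409c
word = 0x409c → little-endian bytes:
  [0]=0x9c  [1]=0x40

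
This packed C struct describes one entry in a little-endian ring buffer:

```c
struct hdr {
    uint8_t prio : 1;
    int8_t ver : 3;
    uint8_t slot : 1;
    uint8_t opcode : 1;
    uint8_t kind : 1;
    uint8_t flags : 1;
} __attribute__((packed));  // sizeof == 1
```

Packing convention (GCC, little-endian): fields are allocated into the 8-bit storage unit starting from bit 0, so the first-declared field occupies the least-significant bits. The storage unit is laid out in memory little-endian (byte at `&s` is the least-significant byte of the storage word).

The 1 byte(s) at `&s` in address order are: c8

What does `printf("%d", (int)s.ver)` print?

[0]=0xc8 (little-endian) → word 0xc8
prio:1 @ bit 0 → (0xc8>>0)&0x1 = 0x0
ver:3 @ bit 1 → (0xc8>>1)&0x7 = 0x4  ←
slot:1 @ bit 4 → (0xc8>>4)&0x1 = 0x0
opcode:1 @ bit 5 → (0xc8>>5)&0x1 = 0x0
kind:1 @ bit 6 → (0xc8>>6)&0x1 = 0x1
flags:1 @ bit 7 → (0xc8>>7)&0x1 = 0x1
ver signed 3b, MSB=1: 4 - 8 = -4

-4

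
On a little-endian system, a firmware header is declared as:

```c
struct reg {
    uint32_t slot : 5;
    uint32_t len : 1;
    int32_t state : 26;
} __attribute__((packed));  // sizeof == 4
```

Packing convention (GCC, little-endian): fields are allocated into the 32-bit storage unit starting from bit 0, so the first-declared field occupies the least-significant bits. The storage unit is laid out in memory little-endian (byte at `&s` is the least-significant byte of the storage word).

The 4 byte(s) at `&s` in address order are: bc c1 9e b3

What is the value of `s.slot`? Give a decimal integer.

28

[0]=0xbc [1]=0xc1 [2]=0x9e [3]=0xb3 (little-endian) → word 0xb39ec1bc
slot:5 @ bit 0 → (0xb39ec1bc>>0)&0x1f = 0x1c  ←
len:1 @ bit 5 → (0xb39ec1bc>>5)&0x1 = 0x1
state:26 @ bit 6 → (0xb39ec1bc>>6)&0x3ffffff = 0x2ce7b06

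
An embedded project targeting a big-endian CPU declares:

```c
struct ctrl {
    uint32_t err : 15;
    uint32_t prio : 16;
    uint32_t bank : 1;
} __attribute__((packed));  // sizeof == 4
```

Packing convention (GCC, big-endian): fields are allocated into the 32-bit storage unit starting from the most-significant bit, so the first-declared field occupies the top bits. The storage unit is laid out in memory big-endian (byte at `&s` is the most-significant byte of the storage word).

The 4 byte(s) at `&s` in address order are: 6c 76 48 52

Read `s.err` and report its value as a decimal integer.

[0]=0x6c [1]=0x76 [2]=0x48 [3]=0x52 (big-endian) → word 0x6c764852
err:15 @ bit 17 → (0x6c764852>>17)&0x7fff = 0x363b  ←
prio:16 @ bit 1 → (0x6c764852>>1)&0xffff = 0x2429
bank:1 @ bit 0 → (0x6c764852>>0)&0x1 = 0x0

13883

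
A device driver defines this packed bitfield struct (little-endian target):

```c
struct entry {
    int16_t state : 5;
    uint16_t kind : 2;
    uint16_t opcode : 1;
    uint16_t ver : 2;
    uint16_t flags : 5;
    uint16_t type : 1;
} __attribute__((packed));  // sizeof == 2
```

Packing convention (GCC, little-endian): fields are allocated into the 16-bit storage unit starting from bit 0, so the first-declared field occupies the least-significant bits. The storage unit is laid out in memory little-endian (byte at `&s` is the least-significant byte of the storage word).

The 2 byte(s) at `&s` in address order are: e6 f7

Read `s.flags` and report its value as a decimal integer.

[0]=0xe6 [1]=0xf7 (little-endian) → word 0xf7e6
state [0+:5] = (word>>0) & 0x1f = 6
kind [5+:2] = (word>>5) & 0x3 = 3
opcode [7+:1] = (word>>7) & 0x1 = 1
ver [8+:2] = (word>>8) & 0x3 = 3
flags [10+:5] = (word>>10) & 0x1f = 29  ←
type [15+:1] = (word>>15) & 0x1 = 1

29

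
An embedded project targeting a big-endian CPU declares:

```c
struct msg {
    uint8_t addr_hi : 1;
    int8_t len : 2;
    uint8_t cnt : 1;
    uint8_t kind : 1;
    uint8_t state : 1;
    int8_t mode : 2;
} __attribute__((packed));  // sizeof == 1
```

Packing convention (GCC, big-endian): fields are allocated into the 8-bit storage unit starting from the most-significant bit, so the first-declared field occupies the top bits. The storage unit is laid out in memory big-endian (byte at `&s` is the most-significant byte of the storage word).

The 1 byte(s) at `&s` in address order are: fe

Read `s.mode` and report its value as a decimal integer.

-2

[0]=0xfe (big-endian) → word 0xfe
addr_hi:1 @ bit 7 → (0xfe>>7)&0x1 = 0x1
len:2 @ bit 5 → (0xfe>>5)&0x3 = 0x3
cnt:1 @ bit 4 → (0xfe>>4)&0x1 = 0x1
kind:1 @ bit 3 → (0xfe>>3)&0x1 = 0x1
state:1 @ bit 2 → (0xfe>>2)&0x1 = 0x1
mode:2 @ bit 0 → (0xfe>>0)&0x3 = 0x2  ←
mode signed 2b, MSB=1: 2 - 4 = -2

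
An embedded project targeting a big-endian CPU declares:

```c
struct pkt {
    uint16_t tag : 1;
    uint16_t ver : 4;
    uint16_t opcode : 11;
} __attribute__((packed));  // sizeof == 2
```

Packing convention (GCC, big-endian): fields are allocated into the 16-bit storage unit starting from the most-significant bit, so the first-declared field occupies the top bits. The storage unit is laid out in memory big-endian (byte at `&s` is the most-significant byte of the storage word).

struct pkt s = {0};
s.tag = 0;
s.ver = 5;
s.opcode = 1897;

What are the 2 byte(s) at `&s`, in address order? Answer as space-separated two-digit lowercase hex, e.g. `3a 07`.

2f 69

[15+:1] tag=0 & 0x1 = 0x0; word=0x0000
[11+:4] ver=5 & 0xf = 0x5; word=0x2800
[0+:11] opcode=1897 & 0x7ff = 0x769; word=0x2f69
word = 0x2f69 → big-endian bytes:
  [0]=0x2f  [1]=0x69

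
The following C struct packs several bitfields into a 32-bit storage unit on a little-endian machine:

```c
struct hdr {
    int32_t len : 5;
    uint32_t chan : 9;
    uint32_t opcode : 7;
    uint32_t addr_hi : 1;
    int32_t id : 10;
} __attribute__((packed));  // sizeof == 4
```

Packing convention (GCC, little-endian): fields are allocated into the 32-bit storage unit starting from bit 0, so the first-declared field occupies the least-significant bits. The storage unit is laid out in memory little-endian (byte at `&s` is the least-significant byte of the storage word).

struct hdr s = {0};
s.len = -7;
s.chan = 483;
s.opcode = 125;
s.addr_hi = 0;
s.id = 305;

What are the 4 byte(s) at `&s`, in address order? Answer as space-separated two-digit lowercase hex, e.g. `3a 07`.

len (5b) val=-7 bits=0x19 at bit 0: 0x00000019
chan (9b) val=483 bits=0x1e3 at bit 5: 0x00003c79
opcode (7b) val=125 bits=0x7d at bit 14: 0x001f7c79
addr_hi (1b) val=0 bits=0x0 at bit 21: 0x001f7c79
id (10b) val=305 bits=0x131 at bit 22: 0x4c5f7c79
word = 0x4c5f7c79 → little-endian bytes:
  [0]=0x79  [1]=0x7c  [2]=0x5f  [3]=0x4c

79 7c 5f 4c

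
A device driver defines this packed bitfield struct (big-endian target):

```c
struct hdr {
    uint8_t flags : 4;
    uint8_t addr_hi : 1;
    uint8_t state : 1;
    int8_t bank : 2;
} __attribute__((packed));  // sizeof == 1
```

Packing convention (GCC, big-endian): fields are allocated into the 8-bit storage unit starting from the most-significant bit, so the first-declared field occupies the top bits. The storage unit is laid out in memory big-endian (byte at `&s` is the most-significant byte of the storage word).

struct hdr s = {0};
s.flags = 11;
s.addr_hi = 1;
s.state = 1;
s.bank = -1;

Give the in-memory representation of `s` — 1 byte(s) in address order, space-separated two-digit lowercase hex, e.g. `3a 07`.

bf

flags (4b) val=11 bits=0xb at bit 4: 0xb0
addr_hi (1b) val=1 bits=0x1 at bit 3: 0xb8
state (1b) val=1 bits=0x1 at bit 2: 0xbc
bank (2b) val=-1 bits=0x3 at bit 0: 0xbf
word = 0xbf → big-endian bytes:
  [0]=0xbf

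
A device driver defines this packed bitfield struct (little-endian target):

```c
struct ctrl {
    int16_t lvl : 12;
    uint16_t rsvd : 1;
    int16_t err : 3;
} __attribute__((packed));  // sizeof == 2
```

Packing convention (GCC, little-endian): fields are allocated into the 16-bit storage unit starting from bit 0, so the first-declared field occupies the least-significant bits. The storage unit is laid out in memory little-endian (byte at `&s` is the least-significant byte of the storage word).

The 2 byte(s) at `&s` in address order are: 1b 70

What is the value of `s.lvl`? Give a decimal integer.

27

[0]=0x1b [1]=0x70 (little-endian) → word 0x701b
lvl [0+:12] = (word>>0) & 0xfff = 27  ←
rsvd [12+:1] = (word>>12) & 0x1 = 1
err [13+:3] = (word>>13) & 0x7 = 3
lvl signed 12b, MSB=0: value = 27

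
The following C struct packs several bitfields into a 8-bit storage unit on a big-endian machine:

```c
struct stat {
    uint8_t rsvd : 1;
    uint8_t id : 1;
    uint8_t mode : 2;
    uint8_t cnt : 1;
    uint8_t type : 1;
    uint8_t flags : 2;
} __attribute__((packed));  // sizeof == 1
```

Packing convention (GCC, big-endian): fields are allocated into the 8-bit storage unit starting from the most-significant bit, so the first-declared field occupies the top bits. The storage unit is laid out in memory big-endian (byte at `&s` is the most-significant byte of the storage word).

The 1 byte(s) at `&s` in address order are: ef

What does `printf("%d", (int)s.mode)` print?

2

[0]=0xef (big-endian) → word 0xef
rsvd [7+:1] = (word>>7) & 0x1 = 1
id [6+:1] = (word>>6) & 0x1 = 1
mode [4+:2] = (word>>4) & 0x3 = 2  ←
cnt [3+:1] = (word>>3) & 0x1 = 1
type [2+:1] = (word>>2) & 0x1 = 1
flags [0+:2] = (word>>0) & 0x3 = 3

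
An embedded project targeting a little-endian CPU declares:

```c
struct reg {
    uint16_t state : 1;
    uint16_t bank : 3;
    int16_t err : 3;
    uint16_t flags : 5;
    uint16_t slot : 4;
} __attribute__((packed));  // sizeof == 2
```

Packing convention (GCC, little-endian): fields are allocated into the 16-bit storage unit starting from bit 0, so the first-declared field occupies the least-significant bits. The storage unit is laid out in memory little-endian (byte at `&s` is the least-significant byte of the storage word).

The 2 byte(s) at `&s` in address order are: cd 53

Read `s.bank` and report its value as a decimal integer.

6

[0]=0xcd [1]=0x53 (little-endian) → word 0x53cd
state [0+:1] = (word>>0) & 0x1 = 1
bank [1+:3] = (word>>1) & 0x7 = 6  ←
err [4+:3] = (word>>4) & 0x7 = 4
flags [7+:5] = (word>>7) & 0x1f = 7
slot [12+:4] = (word>>12) & 0xf = 5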